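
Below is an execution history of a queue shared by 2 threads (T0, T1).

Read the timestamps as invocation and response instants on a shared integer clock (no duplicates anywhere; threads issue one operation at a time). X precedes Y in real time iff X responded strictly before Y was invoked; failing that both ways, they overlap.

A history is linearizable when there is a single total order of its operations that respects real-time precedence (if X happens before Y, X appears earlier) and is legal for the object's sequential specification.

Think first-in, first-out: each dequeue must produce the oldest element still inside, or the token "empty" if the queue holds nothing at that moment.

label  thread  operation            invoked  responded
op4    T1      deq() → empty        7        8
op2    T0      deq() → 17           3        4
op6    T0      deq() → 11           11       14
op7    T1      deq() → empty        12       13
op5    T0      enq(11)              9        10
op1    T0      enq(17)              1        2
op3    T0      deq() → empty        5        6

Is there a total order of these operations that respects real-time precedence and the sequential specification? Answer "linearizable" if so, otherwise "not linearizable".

witness order: op1, op2, op3, op4, op5, op6, op7
after step 1 (op1 enq(17)): queue <17>
after step 2 (op2 deq() → 17): queue <>
after step 3 (op3 deq() → empty): queue <>
after step 4 (op4 deq() → empty): queue <>
after step 5 (op5 enq(11)): queue <11>
after step 6 (op6 deq() → 11): queue <>
after step 7 (op7 deq() → empty): queue <>

linearizable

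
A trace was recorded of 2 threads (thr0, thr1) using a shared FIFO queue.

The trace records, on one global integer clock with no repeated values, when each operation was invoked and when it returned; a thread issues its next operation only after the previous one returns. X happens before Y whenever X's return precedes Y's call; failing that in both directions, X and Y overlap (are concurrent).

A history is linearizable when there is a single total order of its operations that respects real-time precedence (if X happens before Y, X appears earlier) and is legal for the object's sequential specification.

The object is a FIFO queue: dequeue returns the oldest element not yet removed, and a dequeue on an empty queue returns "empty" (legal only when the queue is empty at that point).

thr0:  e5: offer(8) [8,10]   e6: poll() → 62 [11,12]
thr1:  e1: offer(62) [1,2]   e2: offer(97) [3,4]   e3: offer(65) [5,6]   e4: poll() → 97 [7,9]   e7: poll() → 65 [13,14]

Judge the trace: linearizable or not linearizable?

not linearizable

through event 8 a valid linearization exists; event 9 (e4 responding at time 9) ends that
the completed operations (4 total) allow one real-time order; the FIFO queue replay rejects it
no escape via the 1 pending operation (e5): every completion choice fails
take e1, e2, e3, e4 (pending dropped): step 4 already fails, because e4 poll() → 97 cannot occur there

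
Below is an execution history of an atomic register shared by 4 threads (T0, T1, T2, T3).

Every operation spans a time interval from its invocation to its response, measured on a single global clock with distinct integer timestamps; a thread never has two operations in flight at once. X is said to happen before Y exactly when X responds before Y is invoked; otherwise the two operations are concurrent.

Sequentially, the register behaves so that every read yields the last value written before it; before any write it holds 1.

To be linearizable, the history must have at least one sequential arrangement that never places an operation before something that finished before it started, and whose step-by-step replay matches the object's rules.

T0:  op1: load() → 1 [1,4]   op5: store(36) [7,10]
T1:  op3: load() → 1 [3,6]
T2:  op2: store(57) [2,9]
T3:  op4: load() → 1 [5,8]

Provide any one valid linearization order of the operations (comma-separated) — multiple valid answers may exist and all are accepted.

op1, op3, op4, op2, op5

after step 1 (op1 load() → 1): value 1
after step 2 (op3 load() → 1): value 1
after step 3 (op4 load() → 1): value 1
after step 4 (op2 store(57)): value 57
after step 5 (op5 store(36)): value 36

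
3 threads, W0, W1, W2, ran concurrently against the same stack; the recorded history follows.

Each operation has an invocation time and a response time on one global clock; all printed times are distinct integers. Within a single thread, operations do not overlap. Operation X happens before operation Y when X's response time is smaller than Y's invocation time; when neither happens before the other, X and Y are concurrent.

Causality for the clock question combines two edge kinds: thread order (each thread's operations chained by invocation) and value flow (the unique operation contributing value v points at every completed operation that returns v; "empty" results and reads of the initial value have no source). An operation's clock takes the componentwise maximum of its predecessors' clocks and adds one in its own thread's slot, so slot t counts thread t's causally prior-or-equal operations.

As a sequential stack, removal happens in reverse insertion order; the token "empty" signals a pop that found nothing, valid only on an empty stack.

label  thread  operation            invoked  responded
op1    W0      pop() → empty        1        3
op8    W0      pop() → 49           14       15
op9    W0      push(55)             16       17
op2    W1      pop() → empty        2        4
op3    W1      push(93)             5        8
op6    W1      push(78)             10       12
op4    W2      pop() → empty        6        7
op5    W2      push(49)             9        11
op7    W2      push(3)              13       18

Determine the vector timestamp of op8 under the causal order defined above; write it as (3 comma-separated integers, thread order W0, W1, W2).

VC(op4, invoked at 6): no causal predecessors; +1 on W2 → (0, 0, 1)
VC(op2, invoked at 2): no causal predecessors; +1 on W1 → (0, 1, 0)
VC(op1, invoked at 1): no causal predecessors; +1 on W0 → (1, 0, 0)
op5 (invocation 9): componentwise max over VC(op4)=(0, 0, 1), +1 at W2, giving (0, 0, 2)
op3 (invocation 5): componentwise max over VC(op2)=(0, 1, 0), +1 at W1, giving (0, 2, 0)
op7 (invocation 13): componentwise max over VC(op5)=(0, 0, 2), +1 at W2, giving (0, 0, 3)
op6 (invocation 10): componentwise max over VC(op3)=(0, 2, 0), +1 at W1, giving (0, 3, 0)
op8 (invocation 14): componentwise max over VC(op1)=(1, 0, 0), VC(op5)=(0, 0, 2), +1 at W0, giving (2, 0, 2)
op9 (invocation 16): componentwise max over VC(op8)=(2, 0, 2), +1 at W0, giving (3, 0, 2)
target: VC(op8) = (2, 0, 2)

(2, 0, 2)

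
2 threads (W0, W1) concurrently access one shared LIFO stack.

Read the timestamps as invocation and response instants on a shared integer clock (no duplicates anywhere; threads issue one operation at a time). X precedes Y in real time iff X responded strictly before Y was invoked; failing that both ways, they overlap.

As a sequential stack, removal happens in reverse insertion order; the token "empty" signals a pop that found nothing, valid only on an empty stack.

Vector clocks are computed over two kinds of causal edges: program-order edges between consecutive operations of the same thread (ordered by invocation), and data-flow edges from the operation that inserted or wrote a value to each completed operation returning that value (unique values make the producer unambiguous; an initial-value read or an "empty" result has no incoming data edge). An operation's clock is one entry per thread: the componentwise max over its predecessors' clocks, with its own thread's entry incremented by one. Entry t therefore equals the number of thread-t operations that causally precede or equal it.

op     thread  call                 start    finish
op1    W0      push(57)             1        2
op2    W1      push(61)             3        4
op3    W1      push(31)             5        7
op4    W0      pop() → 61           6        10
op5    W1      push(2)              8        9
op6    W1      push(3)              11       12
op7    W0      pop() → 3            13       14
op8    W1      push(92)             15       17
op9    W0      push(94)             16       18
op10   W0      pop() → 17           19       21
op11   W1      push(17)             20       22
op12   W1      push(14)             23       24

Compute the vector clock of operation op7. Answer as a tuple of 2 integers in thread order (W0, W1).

no predecessors for op2 (invoked 3): W1 increments from zero → (0, 1)
no predecessors for op1 (invoked 1): W0 increments from zero → (1, 0)
op3, invoked 5, takes VC(op2)=(0, 1) under max, adds 1 for W1 → (0, 2)
op5, invoked 8, takes VC(op3)=(0, 2) under max, adds 1 for W1 → (0, 3)
op4, invoked 6, takes VC(op1)=(1, 0), VC(op2)=(0, 1) under max, adds 1 for W0 → (2, 1)
op6, invoked 11, takes VC(op5)=(0, 3) under max, adds 1 for W1 → (0, 4)
op8, invoked 15, takes VC(op6)=(0, 4) under max, adds 1 for W1 → (0, 5)
op11, invoked 20, takes VC(op8)=(0, 5) under max, adds 1 for W1 → (0, 6)
op12, invoked 23, takes VC(op11)=(0, 6) under max, adds 1 for W1 → (0, 7)
op7, invoked 13, takes VC(op4)=(2, 1), VC(op6)=(0, 4) under max, adds 1 for W0 → (3, 4)
op9, invoked 16, takes VC(op7)=(3, 4) under max, adds 1 for W0 → (4, 4)
op10, invoked 19, takes VC(op9)=(4, 4), VC(op11)=(0, 6) under max, adds 1 for W0 → (5, 6)
target: VC(op7) = (3, 4)

(3, 4)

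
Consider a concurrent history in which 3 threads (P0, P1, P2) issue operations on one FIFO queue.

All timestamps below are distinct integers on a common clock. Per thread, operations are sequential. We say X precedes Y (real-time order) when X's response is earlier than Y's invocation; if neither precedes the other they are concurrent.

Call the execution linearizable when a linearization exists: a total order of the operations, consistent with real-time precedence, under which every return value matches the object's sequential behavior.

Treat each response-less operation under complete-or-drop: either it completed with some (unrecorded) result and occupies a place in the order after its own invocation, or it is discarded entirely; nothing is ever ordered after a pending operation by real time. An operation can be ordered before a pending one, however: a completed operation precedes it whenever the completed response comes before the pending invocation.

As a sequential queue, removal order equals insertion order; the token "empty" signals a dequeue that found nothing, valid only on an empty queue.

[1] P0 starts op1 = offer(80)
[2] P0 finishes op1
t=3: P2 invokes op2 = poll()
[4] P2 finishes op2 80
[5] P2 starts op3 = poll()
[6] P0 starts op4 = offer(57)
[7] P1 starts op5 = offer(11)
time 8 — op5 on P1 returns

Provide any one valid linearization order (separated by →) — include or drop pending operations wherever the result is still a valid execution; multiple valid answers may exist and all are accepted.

after step 1 (op1 offer(80)): queue <80>
after step 2 (op2 poll() → 80): queue <>
after step 3 (op3 poll() (pending, included)): queue <>
after step 4 (op4 offer(57) (pending, included)): queue <57>
after step 5 (op5 offer(11)): queue <57,11>

op1 → op2 → op3 → op4 → op5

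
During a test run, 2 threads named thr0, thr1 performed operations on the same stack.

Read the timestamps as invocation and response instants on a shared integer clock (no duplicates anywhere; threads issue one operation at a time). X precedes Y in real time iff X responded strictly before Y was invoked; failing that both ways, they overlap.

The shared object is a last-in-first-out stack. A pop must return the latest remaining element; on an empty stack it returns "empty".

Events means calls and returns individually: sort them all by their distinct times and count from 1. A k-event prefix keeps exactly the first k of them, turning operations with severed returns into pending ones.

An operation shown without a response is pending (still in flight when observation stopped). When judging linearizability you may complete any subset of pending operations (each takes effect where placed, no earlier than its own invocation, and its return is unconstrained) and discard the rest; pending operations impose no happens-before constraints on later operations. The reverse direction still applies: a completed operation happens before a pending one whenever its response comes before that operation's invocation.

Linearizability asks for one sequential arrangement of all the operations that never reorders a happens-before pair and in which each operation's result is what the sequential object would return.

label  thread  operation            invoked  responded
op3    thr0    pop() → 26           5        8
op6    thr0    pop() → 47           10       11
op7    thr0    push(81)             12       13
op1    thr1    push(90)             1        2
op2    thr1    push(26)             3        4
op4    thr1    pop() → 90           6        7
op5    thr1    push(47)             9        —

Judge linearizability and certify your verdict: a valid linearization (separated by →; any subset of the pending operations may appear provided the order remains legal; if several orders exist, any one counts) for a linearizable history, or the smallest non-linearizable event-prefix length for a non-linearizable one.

step 1: op1 push(90) — stack <90>
step 2: op2 push(26) — stack <90,26>
step 3: op3 pop() → 26 — stack <90>
step 4: op4 pop() → 90 — stack <>
step 5: op5 push(47) (pending, included) — stack <47>
step 6: op6 pop() → 47 — stack <>
step 7: op7 push(81) — stack <81>

linearizable — witness: op1 → op2 → op3 → op4 → op5 → op6 → op7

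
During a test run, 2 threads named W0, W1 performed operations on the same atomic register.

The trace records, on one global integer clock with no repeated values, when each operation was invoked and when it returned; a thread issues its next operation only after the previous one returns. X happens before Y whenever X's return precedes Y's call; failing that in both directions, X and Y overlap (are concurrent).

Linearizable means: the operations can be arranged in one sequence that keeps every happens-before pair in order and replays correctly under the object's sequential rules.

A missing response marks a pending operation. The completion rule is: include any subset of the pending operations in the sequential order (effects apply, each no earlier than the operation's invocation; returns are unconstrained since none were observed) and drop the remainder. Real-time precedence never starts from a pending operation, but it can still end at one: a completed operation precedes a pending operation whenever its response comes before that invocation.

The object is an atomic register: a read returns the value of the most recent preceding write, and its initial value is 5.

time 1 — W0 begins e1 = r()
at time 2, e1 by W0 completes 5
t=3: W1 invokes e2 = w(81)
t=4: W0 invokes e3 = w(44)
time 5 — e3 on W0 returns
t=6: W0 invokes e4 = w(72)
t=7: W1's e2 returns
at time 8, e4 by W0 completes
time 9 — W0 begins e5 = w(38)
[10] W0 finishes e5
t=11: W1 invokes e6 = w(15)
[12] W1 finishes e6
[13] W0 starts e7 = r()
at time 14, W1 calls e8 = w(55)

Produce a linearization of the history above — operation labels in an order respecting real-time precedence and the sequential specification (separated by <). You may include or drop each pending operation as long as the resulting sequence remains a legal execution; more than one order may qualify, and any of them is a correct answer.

1. e1 r() → 5, leaving value 5
2. e2 w(81), leaving value 81
3. e3 w(44), leaving value 44
4. e4 w(72), leaving value 72
5. e5 w(38), leaving value 38
6. e6 w(15), leaving value 15

e1 < e2 < e3 < e4 < e5 < e6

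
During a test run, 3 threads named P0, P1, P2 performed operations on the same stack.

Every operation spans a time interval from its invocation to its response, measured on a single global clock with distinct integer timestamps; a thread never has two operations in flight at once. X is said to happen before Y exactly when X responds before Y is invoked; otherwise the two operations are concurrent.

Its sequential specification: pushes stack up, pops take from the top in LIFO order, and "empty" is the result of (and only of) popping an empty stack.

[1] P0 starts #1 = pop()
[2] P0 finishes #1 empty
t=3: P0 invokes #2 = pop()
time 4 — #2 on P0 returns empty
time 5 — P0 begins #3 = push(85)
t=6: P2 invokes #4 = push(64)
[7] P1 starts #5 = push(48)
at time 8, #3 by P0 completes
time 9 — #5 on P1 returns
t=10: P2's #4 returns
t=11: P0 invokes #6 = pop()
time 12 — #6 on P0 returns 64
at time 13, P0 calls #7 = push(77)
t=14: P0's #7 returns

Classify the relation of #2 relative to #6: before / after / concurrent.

before

#2 spans [3,4], #6 spans [11,12]
resp(#2)=4 < inv(#6)=11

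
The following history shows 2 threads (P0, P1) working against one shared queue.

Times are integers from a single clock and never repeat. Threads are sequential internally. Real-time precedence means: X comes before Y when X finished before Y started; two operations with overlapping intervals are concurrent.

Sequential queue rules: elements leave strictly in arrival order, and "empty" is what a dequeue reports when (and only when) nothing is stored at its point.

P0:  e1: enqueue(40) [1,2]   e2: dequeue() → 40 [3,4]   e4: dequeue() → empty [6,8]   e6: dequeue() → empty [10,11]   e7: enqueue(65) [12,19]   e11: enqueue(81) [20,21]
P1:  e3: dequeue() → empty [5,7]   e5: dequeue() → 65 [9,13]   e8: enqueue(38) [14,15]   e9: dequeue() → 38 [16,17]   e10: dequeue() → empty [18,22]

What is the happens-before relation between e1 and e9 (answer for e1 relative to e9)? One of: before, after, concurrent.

e1 spans [1,2], e9 spans [16,17]
resp(e1)=2 < inv(e9)=16

before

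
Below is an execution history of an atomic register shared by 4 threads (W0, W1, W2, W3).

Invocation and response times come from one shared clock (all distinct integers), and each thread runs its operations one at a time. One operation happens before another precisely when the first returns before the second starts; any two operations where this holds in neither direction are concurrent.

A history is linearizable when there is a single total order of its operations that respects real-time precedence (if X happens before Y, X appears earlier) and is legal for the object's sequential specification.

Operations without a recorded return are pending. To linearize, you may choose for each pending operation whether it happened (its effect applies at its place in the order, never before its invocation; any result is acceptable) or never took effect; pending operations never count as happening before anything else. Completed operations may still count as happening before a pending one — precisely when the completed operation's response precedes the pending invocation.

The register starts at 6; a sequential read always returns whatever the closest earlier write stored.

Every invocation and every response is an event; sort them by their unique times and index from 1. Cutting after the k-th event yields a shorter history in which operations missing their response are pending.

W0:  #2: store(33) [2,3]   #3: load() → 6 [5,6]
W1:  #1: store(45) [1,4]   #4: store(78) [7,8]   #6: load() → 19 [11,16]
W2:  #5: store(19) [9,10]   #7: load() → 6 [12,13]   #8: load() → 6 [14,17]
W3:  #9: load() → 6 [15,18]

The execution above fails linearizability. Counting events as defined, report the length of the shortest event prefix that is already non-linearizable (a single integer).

6

events 1..5 are linearizable; a witness order is #1, #2:
step 1: #1 store(45) — value 45
step 2: #2 store(33) — value 33
with event 6 included (#3 responding at time 6), all real-time-consistent orders fail
one such order, #1, #2, #3, breaks at step 3 where #3 load() → 6 is illegal
one such order, #2, #1, #3, breaks at step 3 where #3 load() → 6 is illegal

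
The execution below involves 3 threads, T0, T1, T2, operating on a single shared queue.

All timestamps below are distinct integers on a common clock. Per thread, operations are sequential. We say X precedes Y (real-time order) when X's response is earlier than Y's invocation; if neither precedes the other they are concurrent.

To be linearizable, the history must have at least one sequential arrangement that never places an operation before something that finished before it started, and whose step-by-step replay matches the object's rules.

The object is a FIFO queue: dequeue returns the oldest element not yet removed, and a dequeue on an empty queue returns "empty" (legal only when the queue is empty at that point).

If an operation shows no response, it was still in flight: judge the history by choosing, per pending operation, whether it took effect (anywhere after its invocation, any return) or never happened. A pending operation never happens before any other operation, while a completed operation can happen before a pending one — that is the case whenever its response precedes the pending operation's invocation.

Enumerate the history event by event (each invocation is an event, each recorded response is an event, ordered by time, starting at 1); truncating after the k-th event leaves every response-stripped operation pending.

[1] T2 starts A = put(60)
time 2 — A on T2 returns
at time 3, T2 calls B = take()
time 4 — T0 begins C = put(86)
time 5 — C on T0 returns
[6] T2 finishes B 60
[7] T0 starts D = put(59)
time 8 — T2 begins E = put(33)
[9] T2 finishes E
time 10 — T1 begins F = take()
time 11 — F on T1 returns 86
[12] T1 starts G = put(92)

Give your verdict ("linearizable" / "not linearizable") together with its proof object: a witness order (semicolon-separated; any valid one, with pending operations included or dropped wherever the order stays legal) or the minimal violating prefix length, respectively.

1. A put(60), leaving queue <60>
2. B take() → 60, leaving queue <>
3. C put(86), leaving queue <86>
4. D put(59) (pending, included), leaving queue <86,59>
5. E put(33), leaving queue <86,59,33>
6. F take() → 86, leaving queue <59,33>

linearizable — witness: A; B; C; D; E; F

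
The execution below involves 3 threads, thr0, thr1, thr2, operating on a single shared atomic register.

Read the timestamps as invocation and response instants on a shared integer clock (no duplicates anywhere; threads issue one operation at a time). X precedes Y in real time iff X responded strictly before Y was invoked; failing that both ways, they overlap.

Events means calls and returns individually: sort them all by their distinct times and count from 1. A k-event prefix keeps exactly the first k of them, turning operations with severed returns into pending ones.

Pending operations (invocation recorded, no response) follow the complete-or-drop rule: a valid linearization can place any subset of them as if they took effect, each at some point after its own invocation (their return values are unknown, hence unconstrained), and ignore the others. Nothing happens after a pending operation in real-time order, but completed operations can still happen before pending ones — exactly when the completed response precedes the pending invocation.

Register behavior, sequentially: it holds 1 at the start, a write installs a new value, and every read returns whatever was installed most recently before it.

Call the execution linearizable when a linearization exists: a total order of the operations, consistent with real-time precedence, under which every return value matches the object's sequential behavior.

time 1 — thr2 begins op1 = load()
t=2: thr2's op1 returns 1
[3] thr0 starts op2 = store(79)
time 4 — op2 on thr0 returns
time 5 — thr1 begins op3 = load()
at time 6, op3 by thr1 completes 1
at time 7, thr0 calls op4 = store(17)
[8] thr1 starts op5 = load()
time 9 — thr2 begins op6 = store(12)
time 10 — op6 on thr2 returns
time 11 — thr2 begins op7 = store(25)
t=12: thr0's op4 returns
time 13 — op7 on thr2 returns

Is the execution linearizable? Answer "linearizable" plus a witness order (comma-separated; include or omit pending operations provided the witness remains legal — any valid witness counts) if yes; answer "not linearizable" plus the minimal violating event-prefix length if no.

the violation lands at event 6, op3's response at time 6: events 1..5 linearize, events 1..6 do not
the completed operations (3 total) allow one real-time order; the atomic register replay rejects it
for example op1, op2, op3 fails at step 3: op3 load() → 1 is not legal there

not linearizable — minimal violating prefix: 6 events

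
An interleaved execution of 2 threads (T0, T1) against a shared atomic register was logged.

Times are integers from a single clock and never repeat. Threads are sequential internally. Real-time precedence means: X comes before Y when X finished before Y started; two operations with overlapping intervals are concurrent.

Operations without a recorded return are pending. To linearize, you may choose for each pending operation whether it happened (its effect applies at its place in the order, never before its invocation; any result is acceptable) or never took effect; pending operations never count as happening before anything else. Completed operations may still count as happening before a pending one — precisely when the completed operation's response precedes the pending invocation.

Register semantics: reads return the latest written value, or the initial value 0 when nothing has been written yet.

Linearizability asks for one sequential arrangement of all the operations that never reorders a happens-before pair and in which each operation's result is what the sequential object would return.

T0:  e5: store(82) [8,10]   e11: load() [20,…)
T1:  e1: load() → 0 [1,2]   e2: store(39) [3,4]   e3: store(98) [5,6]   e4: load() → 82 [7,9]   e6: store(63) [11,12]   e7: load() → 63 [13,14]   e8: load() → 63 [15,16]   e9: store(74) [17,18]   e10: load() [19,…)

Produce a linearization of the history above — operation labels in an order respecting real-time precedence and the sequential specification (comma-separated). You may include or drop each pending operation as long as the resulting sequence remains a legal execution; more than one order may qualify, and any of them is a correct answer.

step 1: e1 load() → 0 — value 0
step 2: e2 store(39) — value 39
step 3: e3 store(98) — value 98
step 4: e5 store(82) — value 82
step 5: e4 load() → 82 — value 82
step 6: e6 store(63) — value 63
step 7: e7 load() → 63 — value 63
step 8: e8 load() → 63 — value 63
step 9: e9 store(74) — value 74

e1, e2, e3, e5, e4, e6, e7, e8, e9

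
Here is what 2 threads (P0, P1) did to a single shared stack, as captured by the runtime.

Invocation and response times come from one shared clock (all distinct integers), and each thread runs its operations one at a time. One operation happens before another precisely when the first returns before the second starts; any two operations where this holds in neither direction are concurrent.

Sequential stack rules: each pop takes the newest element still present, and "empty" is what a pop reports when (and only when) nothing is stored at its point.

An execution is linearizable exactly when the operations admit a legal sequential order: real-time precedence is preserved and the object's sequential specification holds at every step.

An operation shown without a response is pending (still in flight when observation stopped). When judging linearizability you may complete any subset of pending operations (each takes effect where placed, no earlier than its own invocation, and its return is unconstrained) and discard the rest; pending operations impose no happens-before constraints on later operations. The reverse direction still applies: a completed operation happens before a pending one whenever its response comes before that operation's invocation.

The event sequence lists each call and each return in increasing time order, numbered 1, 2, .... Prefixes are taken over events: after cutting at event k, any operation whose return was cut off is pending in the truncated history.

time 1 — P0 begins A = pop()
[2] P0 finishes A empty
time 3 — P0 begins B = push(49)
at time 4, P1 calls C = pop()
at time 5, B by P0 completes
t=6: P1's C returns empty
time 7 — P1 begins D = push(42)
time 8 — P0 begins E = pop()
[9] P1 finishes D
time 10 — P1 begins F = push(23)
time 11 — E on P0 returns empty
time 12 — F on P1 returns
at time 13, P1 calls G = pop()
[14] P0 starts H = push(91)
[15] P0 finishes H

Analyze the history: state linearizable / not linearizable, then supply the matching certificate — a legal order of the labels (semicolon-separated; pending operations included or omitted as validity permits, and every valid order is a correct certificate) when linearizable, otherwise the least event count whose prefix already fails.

cut after 10 events: linearizable; cut after 11 events (E responds, time 11): not linearizable
5 completed operations, 4 real-time-consistent orders — every stack replay fails
include/drop combinations of the 1 pending operation (F) were all tried; none helps
one such order, A, B, C, D, E (pending dropped), breaks at step 3 where C pop() → empty is illegal
one such order, A, B, C, E, D (pending dropped), breaks at step 3 where C pop() → empty is illegal

not linearizable — minimal violating prefix: 11 events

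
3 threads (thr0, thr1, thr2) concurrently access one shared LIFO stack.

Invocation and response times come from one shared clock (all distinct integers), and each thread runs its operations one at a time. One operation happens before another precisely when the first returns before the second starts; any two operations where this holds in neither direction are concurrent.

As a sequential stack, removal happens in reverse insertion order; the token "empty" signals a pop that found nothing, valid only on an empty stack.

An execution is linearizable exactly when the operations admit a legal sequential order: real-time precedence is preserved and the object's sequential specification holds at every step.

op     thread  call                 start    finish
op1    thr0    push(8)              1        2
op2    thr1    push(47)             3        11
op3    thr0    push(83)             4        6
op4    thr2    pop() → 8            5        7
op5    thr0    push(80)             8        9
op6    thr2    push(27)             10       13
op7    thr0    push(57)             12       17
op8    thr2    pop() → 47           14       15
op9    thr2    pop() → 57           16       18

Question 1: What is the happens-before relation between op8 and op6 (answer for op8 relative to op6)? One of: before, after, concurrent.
after

op8 spans [14,15], op6 spans [10,13]
resp(op6)=13 < inv(op8)=14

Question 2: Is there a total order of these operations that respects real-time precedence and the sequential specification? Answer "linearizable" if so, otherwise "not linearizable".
linearizable

a witness: op1, op4, op3, op5, op6, op2, op8, op7, op9
1. op1 push(8), leaving stack <8>
2. op4 pop() → 8, leaving stack <>
3. op3 push(83), leaving stack <83>
4. op5 push(80), leaving stack <83,80>
5. op6 push(27), leaving stack <83,80,27>
6. op2 push(47), leaving stack <83,80,27,47>
7. op8 pop() → 47, leaving stack <83,80,27>
8. op7 push(57), leaving stack <83,80,27,57>
9. op9 pop() → 57, leaving stack <83,80,27>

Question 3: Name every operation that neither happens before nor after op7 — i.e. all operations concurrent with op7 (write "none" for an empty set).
op6, op8, op9

op7 runs from 12 to 17; window-overlapping ops are concurrent
op1 [1,2]: before
op2 [3,11]: before
op3 [4,6]: before
op4 [5,7]: before
op5 [8,9]: before
op6 [10,13]: concurrent
op8 [14,15]: concurrent
op9 [16,18]: concurrent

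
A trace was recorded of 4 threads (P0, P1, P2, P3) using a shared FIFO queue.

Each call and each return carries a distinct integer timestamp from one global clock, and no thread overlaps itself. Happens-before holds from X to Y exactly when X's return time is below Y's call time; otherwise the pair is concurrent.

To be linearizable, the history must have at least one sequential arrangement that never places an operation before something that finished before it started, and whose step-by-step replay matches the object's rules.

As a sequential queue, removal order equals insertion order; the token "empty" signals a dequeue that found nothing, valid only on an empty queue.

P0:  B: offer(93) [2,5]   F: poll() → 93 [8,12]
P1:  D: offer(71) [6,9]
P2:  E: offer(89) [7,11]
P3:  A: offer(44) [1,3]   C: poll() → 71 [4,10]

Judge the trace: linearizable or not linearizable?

the violation lands at event 10, C's response at time 10: events 1..9 linearize, events 1..10 do not
4 completed operations, 5 real-time-consistent orders — every FIFO queue replay fails
completion choices over the 2 pending operations (E, F) were checked; none helps
sample order A, B, C, D (pending dropped) stalls at step 3 — C poll() → 71 has no legal effect
sample order A, B, D, C (pending dropped) stalls at step 4 — C poll() → 71 has no legal effect

not linearizable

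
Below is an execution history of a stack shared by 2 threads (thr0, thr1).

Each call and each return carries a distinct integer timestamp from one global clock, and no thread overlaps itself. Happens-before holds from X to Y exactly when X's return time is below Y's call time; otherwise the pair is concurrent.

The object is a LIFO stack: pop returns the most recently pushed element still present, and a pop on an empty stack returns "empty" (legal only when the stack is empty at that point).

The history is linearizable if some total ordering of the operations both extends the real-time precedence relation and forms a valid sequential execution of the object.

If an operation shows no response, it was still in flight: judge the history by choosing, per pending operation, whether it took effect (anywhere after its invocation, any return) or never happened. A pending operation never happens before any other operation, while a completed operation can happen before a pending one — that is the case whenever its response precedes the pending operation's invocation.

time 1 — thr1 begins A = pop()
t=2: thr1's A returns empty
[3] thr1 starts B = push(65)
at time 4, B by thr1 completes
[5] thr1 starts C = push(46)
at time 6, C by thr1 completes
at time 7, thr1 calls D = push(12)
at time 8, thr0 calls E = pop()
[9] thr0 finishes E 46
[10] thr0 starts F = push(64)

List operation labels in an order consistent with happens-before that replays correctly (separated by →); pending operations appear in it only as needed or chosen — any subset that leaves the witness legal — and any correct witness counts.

after step 1 (A pop() → empty): stack <>
after step 2 (B push(65)): stack <65>
after step 3 (C push(46)): stack <65,46>
after step 4 (E pop() → 46): stack <65>

A → B → C → E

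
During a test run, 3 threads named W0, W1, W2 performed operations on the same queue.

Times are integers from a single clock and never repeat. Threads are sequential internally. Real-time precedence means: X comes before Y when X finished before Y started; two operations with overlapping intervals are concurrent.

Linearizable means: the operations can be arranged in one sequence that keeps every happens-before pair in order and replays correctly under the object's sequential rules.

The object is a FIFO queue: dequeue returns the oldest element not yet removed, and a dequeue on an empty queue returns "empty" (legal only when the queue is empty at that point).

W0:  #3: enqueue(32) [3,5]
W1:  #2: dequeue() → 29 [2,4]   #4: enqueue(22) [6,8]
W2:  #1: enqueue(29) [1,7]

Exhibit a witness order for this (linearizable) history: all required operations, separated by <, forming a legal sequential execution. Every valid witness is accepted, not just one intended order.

#1 < #2 < #3 < #4

1. #1 enqueue(29), leaving queue <29>
2. #2 dequeue() → 29, leaving queue <>
3. #3 enqueue(32), leaving queue <32>
4. #4 enqueue(22), leaving queue <32,22>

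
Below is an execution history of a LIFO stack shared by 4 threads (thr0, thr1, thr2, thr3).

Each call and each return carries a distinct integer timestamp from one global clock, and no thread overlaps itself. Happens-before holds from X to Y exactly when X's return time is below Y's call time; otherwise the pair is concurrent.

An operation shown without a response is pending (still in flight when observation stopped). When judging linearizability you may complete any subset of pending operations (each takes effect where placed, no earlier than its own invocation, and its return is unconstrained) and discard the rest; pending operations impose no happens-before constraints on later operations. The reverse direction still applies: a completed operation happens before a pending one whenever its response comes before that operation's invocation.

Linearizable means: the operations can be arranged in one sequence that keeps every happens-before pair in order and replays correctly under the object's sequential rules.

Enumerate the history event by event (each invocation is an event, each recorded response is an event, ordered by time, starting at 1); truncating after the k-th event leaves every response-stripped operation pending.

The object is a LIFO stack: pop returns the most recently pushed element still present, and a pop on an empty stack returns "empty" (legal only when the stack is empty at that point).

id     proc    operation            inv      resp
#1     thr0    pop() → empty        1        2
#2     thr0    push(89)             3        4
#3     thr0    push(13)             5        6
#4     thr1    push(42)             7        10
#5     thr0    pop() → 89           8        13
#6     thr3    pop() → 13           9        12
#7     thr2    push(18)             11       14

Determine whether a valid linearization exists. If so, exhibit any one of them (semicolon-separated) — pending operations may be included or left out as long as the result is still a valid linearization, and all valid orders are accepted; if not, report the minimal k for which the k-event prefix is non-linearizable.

1. #1 pop() → empty, leaving stack <>
2. #2 push(89), leaving stack <89>
3. #3 push(13), leaving stack <89,13>
4. #6 pop() → 13, leaving stack <89>
5. #5 pop() → 89, leaving stack <>
6. #4 push(42), leaving stack <42>
7. #7 push(18), leaving stack <42,18>

linearizable — witness: #1; #2; #3; #6; #5; #4; #7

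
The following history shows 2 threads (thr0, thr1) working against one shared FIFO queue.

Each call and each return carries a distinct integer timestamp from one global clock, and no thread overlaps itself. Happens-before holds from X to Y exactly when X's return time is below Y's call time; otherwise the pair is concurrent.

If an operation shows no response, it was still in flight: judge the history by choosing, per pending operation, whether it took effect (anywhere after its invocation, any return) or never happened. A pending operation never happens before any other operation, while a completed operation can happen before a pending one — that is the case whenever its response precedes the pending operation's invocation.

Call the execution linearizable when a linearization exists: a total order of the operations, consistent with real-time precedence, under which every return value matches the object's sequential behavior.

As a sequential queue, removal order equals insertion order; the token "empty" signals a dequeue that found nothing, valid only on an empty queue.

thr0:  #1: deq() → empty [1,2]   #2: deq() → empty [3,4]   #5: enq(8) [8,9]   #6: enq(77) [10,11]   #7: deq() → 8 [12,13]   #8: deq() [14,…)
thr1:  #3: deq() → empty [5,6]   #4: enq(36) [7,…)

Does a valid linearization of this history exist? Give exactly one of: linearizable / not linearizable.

a witness: #1, #2, #3, #5, #4, #6, #7
after step 1 (#1 deq() → empty): queue <>
after step 2 (#2 deq() → empty): queue <>
after step 3 (#3 deq() → empty): queue <>
after step 4 (#5 enq(8)): queue <8>
after step 5 (#4 enq(36) (pending, included)): queue <8,36>
after step 6 (#6 enq(77)): queue <8,36,77>
after step 7 (#7 deq() → 8): queue <36,77>

linearizable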